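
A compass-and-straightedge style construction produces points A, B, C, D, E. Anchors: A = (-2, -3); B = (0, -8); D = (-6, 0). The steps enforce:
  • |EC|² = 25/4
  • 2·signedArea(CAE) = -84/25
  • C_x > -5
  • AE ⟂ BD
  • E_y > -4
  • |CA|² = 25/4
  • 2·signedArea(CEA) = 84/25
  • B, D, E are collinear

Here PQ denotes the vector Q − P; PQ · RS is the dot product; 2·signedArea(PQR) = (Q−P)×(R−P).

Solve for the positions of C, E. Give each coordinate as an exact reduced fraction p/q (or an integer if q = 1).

1. E_x = -78/25  [B, D, E are collinear ∩ AE ⟂ BD]
2. E_y = -96/25  [B, D, E are collinear ∩ AE ⟂ BD]
   → E = (-78/25, -96/25)
3. C_x = -4  [line -21/25·x + 28/25·y + -42/25 = 0 ∩ |EC|² = 25/4]
4. C_y = -3/2  [line -21/25·x + 28/25·y + -42/25 = 0 ∩ |EC|² = 25/4]
   → C = (-4, -3/2)

C = (-4, -3/2)
E = (-78/25, -96/25)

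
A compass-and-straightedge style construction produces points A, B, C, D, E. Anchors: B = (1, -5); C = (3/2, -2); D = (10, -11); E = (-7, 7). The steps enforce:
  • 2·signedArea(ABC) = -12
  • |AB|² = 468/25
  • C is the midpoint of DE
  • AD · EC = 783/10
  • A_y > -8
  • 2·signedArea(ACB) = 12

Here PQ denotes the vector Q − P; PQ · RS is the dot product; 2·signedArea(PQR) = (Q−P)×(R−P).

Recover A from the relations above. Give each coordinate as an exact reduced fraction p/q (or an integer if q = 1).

A = (23/5, -37/5)

1. A_x = 23/5  [2·signedArea(ABC) = -12 ∩ AD · EC = 783/10]
2. A_y = -37/5  [2·signedArea(ABC) = -12 ∩ AD · EC = 783/10]
   → A = (23/5, -37/5)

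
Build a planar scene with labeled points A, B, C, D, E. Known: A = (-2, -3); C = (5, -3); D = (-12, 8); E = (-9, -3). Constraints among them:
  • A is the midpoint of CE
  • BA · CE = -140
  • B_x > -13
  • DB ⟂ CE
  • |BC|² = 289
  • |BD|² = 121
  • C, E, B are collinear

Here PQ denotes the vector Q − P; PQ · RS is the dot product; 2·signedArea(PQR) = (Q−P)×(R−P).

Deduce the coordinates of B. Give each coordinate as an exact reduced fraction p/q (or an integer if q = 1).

B = (-12, -3)

1. B_x = -12  [C, E, B are collinear ∩ DB ⟂ CE]
2. B_y = -3  [C, E, B are collinear ∩ DB ⟂ CE]
   → B = (-12, -3)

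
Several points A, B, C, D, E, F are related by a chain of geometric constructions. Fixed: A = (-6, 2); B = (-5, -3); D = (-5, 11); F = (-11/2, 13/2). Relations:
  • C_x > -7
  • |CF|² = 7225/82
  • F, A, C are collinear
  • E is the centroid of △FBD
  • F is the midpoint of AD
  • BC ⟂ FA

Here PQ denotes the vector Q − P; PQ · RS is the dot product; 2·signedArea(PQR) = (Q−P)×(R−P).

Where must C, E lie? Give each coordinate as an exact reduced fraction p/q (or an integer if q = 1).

1. C_x = -268/41  [F, A, C are collinear ∩ BC ⟂ FA]
2. C_y = -116/41  [F, A, C are collinear ∩ BC ⟂ FA]
   → C = (-268/41, -116/41)
3. E_x = -31/6  [E is the centroid of △FBD]
4. E_y = 29/6  [E is the centroid of △FBD]
   → E = (-31/6, 29/6)

C = (-268/41, -116/41)
E = (-31/6, 29/6)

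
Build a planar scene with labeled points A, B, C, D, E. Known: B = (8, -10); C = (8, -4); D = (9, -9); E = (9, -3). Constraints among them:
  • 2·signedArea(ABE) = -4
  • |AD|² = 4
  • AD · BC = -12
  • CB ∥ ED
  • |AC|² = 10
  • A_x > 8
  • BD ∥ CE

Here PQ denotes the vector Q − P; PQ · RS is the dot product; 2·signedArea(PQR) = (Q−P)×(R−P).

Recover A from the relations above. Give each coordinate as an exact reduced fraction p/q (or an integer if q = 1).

A = (9, -7)

1. A_x = 9  [AD · BC = -12 ∩ 2·signedArea(ABE) = -4]
2. A_y = -7  [AD · BC = -12 ∩ 2·signedArea(ABE) = -4]
   → A = (9, -7)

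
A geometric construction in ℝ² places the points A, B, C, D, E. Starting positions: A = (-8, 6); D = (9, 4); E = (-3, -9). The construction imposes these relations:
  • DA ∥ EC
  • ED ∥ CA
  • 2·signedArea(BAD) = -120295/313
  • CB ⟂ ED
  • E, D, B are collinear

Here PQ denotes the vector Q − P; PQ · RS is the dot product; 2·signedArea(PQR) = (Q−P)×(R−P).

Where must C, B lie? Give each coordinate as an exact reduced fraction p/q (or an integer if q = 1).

1. C_x = -20  [ED ∥ CA ∩ DA ∥ EC]
2. C_y = -7  [ED ∥ CA ∩ DA ∥ EC]
   → C = (-20, -7)
3. B_x = -3075/313  [E, D, B are collinear ∩ CB ⟂ ED]
4. B_y = -5131/313  [E, D, B are collinear ∩ CB ⟂ ED]
   → B = (-3075/313, -5131/313)

B = (-3075/313, -5131/313)
C = (-20, -7)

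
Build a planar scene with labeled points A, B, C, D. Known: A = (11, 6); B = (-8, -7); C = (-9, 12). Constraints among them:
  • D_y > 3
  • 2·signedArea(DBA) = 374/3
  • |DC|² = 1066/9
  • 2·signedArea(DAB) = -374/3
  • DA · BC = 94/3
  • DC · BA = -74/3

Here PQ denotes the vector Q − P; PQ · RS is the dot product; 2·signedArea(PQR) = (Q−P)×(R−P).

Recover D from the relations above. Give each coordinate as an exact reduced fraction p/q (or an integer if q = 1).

1. D_x = -2  [2·signedArea(DBA) = 374/3 ∩ DA · BC = 94/3]
2. D_y = 11/3  [2·signedArea(DBA) = 374/3 ∩ DA · BC = 94/3]
   → D = (-2, 11/3)

D = (-2, 11/3)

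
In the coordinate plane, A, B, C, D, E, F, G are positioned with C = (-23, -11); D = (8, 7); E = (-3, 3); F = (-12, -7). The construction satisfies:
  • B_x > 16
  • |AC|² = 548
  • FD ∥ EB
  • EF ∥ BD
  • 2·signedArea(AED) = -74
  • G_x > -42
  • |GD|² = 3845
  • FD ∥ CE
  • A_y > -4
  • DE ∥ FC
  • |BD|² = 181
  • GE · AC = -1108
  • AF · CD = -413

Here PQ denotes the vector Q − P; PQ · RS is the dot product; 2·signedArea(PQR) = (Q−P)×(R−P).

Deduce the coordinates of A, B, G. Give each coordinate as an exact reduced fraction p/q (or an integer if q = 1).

A = (-1, -3)
B = (17, 17)
G = (-41, -31)

1. A_x = -1  [2·signedArea(AED) = -74 ∩ AF · CD = -413]
2. A_y = -3  [2·signedArea(AED) = -74 ∩ AF · CD = -413]
   → A = (-1, -3)
3. B_x = 17  [EF ∥ BD ∩ FD ∥ EB]
4. B_y = 17  [EF ∥ BD ∩ FD ∥ EB]
   → B = (17, 17)
5. G_x = -41  [line 22·x + 8·y + 1150 = 0 ∩ |GD|² = 3845]
6. G_y = -31  [line 22·x + 8·y + 1150 = 0 ∩ |GD|² = 3845]
   → G = (-41, -31)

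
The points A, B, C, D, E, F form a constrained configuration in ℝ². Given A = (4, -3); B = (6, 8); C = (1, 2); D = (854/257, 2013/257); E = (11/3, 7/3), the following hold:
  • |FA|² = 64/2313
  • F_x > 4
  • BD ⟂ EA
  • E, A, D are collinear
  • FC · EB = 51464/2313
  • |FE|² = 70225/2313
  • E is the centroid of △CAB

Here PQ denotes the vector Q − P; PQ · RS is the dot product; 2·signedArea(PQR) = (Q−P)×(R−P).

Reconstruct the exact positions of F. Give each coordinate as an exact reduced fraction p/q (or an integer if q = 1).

1. F_x = 3092/771  [line -7/3·x + -17/3·y + -19853/2313 = 0 ∩ |FA|² = 64/2313]
2. F_y = -2441/771  [line -7/3·x + -17/3·y + -19853/2313 = 0 ∩ |FA|² = 64/2313]
   → F = (3092/771, -2441/771)

F = (3092/771, -2441/771)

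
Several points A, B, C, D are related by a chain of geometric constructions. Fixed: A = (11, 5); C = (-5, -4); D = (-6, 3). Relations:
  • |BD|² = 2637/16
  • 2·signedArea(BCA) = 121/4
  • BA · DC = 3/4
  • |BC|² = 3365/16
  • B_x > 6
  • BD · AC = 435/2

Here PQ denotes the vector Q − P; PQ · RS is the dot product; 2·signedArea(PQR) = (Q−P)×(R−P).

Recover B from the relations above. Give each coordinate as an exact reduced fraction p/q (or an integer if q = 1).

B = (27/4, 9/2)

1. B_x = 27/4  [BD · AC = 435/2 ∩ 2·signedArea(BCA) = 121/4]
2. B_y = 9/2  [BD · AC = 435/2 ∩ 2·signedArea(BCA) = 121/4]
   → B = (27/4, 9/2)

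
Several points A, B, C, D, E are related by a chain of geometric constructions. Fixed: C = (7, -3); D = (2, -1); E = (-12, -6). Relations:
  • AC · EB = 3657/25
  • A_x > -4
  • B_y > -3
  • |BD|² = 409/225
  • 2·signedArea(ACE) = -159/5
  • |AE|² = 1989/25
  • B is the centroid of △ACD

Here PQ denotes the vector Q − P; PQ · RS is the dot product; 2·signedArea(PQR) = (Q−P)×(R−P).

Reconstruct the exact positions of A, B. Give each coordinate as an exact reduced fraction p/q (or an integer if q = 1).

1. A_x = -18/5  [line 3·x + -19·y + -231/5 = 0 ∩ |AE|² = 1989/25]
2. A_y = -3  [line 3·x + -19·y + -231/5 = 0 ∩ |AE|² = 1989/25]
   → A = (-18/5, -3)
3. B_x = 9/5  [B is the centroid of △ACD]
4. B_y = -7/3  [B is the centroid of △ACD]
   → B = (9/5, -7/3)

A = (-18/5, -3)
B = (9/5, -7/3)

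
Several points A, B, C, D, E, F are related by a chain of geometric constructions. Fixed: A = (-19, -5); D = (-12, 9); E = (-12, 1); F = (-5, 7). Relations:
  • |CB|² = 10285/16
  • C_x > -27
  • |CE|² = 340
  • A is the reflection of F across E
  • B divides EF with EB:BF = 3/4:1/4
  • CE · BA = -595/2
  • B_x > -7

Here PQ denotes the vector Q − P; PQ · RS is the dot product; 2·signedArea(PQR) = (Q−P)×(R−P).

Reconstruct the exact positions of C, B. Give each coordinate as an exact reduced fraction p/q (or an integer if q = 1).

B = (-27/4, 11/2)
C = (-26, -11)

1. B_x = -27/4  [B divides EF with EB:BF = 3/4:1/4]
2. B_y = 11/2  [B divides EF with EB:BF = 3/4:1/4]
   → B = (-27/4, 11/2)
3. C_x = -26  [line 49/4·x + 21/2·y + 434 = 0 ∩ |CE|² = 340]
4. C_y = -11  [line 49/4·x + 21/2·y + 434 = 0 ∩ |CE|² = 340]
   → C = (-26, -11)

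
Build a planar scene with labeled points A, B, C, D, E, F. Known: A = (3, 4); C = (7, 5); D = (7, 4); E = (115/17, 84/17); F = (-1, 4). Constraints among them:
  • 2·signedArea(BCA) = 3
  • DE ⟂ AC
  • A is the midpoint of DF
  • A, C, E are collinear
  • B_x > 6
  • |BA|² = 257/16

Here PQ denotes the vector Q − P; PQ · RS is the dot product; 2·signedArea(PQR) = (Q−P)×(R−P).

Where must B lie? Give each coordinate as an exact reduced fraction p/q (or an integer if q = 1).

1. B_x = 7  [line 1·x + -4·y + 10 = 0 ∩ |BA|² = 257/16]
2. B_y = 17/4  [line 1·x + -4·y + 10 = 0 ∩ |BA|² = 257/16]
   → B = (7, 17/4)

B = (7, 17/4)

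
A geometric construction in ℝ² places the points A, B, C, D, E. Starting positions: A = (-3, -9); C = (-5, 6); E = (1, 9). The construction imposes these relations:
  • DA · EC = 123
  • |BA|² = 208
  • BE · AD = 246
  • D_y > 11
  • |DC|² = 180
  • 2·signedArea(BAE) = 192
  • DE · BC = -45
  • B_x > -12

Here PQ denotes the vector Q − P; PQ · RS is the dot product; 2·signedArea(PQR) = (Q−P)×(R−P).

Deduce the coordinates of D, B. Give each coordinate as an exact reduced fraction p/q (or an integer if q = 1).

B = (-11, 3)
D = (7, 12)

1. D_x = 7  [line 6·x + 3·y + -78 = 0 ∩ |DC|² = 180]
2. D_y = 12  [line 6·x + 3·y + -78 = 0 ∩ |DC|² = 180]
   → D = (7, 12)
3. B_x = -11  [DE · BC = -45 ∩ BE · AD = 246]
4. B_y = 3  [DE · BC = -45 ∩ BE · AD = 246]
   → B = (-11, 3)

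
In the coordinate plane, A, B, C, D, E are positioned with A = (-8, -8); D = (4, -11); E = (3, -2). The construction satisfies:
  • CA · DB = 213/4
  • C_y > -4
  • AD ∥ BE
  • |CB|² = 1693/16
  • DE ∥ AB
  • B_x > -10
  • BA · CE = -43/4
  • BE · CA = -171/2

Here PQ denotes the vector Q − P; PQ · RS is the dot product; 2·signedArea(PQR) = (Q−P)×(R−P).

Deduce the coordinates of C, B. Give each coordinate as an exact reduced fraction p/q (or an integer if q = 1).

1. B_x = -9  [AD ∥ BE ∩ DE ∥ AB]
2. B_y = 1  [AD ∥ BE ∩ DE ∥ AB]
   → B = (-9, 1)
3. C_x = 1/4  [CA · DB = 213/4 ∩ BA · CE = -43/4]
4. C_y = -7/2  [CA · DB = 213/4 ∩ BA · CE = -43/4]
   → C = (1/4, -7/2)

B = (-9, 1)
C = (1/4, -7/2)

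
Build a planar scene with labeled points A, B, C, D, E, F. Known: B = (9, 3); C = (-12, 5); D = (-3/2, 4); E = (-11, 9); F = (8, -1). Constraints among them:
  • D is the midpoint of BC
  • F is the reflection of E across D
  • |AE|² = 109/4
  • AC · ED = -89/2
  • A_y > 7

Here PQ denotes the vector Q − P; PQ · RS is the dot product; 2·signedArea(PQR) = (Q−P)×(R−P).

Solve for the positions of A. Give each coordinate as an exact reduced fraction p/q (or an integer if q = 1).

A = (-6, 15/2)

1. A_x = -6  [line -19/2·x + 5·y + -189/2 = 0 ∩ |AE|² = 109/4]
2. A_y = 15/2  [line -19/2·x + 5·y + -189/2 = 0 ∩ |AE|² = 109/4]
   → A = (-6, 15/2)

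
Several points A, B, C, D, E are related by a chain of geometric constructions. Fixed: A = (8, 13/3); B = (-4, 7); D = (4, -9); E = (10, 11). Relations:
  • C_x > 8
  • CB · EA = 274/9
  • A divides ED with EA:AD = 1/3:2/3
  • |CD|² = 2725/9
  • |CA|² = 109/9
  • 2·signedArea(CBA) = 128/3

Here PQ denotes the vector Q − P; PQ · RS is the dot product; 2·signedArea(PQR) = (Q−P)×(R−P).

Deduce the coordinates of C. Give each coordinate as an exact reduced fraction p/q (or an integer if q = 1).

C = (9, 23/3)

1. C_x = 9  [CB · EA = 274/9 ∩ 2·signedArea(CBA) = 128/3]
2. C_y = 23/3  [CB · EA = 274/9 ∩ 2·signedArea(CBA) = 128/3]
   → C = (9, 23/3)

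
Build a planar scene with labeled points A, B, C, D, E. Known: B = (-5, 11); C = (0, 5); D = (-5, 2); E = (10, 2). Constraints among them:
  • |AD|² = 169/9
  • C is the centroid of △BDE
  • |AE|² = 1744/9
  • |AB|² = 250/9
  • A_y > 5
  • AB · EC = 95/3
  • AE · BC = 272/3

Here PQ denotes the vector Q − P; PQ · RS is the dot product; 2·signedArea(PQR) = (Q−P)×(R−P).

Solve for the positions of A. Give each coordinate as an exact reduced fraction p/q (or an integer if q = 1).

1. A_x = -10/3  [AE · BC = 272/3 ∩ AB · EC = 95/3]
2. A_y = 6  [AE · BC = 272/3 ∩ AB · EC = 95/3]
   → A = (-10/3, 6)

A = (-10/3, 6)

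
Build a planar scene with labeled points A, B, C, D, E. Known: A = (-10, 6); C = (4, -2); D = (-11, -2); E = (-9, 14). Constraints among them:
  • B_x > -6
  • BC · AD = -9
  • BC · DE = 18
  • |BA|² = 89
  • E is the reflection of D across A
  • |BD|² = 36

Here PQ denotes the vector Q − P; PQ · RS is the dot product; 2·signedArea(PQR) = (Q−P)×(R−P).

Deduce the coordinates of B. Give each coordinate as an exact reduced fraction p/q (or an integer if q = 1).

1. B_x = -5  [line -2·x + -16·y + -42 = 0 ∩ |BA|² = 89]
2. B_y = -2  [line -2·x + -16·y + -42 = 0 ∩ |BA|² = 89]
   → B = (-5, -2)

B = (-5, -2)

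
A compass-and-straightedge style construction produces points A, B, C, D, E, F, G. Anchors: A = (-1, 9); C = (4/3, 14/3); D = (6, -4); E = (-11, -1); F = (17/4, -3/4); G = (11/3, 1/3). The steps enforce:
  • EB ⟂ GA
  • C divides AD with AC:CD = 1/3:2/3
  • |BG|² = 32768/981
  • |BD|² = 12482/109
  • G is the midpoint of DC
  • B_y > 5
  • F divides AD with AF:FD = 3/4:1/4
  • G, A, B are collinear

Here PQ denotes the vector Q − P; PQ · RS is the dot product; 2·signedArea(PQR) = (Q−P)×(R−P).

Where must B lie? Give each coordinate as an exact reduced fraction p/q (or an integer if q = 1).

1. B_x = 101/109  [G, A, B are collinear ∩ EB ⟂ GA]
2. B_y = 591/109  [G, A, B are collinear ∩ EB ⟂ GA]
   → B = (101/109, 591/109)

B = (101/109, 591/109)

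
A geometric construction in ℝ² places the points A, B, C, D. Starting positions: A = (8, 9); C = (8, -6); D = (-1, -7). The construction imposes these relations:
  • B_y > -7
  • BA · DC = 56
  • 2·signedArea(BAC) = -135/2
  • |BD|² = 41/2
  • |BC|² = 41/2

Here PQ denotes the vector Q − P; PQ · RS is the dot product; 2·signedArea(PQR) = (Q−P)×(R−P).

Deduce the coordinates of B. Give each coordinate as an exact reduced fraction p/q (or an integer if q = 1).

B = (7/2, -13/2)

1. B_x = 7/2  [2·signedArea(BAC) = -135/2 ∩ BA · DC = 56]
2. B_y = -13/2  [2·signedArea(BAC) = -135/2 ∩ BA · DC = 56]
   → B = (7/2, -13/2)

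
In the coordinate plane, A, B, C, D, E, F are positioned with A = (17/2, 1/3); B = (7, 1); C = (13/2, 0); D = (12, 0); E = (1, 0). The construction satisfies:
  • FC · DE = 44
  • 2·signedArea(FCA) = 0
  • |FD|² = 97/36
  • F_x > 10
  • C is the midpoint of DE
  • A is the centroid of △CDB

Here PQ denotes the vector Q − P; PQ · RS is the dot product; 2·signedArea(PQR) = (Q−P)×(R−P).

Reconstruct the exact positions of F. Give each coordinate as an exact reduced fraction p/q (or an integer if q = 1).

F = (21/2, 2/3)

1. F_x = 21/2  [2·signedArea(FCA) = 0 ∩ FC · DE = 44]
2. F_y = 2/3  [2·signedArea(FCA) = 0 ∩ FC · DE = 44]
   → F = (21/2, 2/3)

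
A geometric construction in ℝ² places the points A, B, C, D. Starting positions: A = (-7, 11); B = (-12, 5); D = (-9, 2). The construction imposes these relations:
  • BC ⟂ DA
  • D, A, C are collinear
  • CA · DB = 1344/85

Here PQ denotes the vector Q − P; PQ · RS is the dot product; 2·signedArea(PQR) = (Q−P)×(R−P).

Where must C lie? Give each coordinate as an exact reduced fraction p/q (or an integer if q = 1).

1. C_x = -723/85  [D, A, C are collinear ∩ BC ⟂ DA]
2. C_y = 359/85  [D, A, C are collinear ∩ BC ⟂ DA]
   → C = (-723/85, 359/85)

C = (-723/85, 359/85)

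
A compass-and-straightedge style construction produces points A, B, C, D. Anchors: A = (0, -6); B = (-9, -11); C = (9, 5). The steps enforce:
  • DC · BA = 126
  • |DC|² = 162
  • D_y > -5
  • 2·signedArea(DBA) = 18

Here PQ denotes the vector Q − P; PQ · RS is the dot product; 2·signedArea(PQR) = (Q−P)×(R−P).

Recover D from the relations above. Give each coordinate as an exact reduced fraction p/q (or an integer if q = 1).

D = (0, -4)

1. D_x = 0  [2·signedArea(DBA) = 18 ∩ DC · BA = 126]
2. D_y = -4  [2·signedArea(DBA) = 18 ∩ DC · BA = 126]
   → D = (0, -4)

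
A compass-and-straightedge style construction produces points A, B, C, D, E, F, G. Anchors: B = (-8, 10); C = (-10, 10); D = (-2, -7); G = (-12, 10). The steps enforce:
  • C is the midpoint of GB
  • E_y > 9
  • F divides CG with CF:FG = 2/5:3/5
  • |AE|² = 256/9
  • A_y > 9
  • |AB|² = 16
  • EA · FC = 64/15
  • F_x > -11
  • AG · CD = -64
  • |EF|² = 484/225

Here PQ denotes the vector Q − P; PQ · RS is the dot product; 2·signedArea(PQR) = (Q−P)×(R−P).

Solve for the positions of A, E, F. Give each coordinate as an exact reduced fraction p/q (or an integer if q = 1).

1. A_x = -4  [line -8·x + 17·y + -202 = 0 ∩ |AB|² = 16]
2. A_y = 10  [line -8·x + 17·y + -202 = 0 ∩ |AB|² = 16]
   → A = (-4, 10)
3. F_x = -54/5  [F divides CG with CF:FG = 2/5:3/5]
4. F_y = 10  [F divides CG with CF:FG = 2/5:3/5]
   → F = (-54/5, 10)
5. E_x = -28/3  [EA · FC = 64/15]
6. E_y = 10  [|EF|² = 484/225]
   → E = (-28/3, 10)

A = (-4, 10)
E = (-28/3, 10)
F = (-54/5, 10)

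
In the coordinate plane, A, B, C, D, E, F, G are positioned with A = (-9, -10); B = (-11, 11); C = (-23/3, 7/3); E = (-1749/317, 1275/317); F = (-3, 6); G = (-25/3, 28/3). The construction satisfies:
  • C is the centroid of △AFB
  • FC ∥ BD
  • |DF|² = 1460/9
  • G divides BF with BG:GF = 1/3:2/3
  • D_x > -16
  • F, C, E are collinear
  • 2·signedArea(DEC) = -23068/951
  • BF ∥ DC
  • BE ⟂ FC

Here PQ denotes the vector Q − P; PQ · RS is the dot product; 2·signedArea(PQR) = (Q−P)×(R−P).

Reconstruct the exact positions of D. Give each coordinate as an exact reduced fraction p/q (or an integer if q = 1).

1. D_x = -47/3  [BF ∥ DC ∩ FC ∥ BD]
2. D_y = 22/3  [BF ∥ DC ∩ FC ∥ BD]
   → D = (-47/3, 22/3)

D = (-47/3, 22/3)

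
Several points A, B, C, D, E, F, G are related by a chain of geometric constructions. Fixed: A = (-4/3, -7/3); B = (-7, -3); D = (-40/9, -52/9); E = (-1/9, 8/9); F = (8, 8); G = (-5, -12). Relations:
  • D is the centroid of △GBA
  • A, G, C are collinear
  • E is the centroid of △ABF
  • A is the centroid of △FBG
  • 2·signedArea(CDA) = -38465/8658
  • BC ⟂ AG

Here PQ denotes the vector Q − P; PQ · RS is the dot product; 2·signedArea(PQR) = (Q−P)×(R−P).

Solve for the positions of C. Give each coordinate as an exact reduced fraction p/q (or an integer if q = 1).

C = (-2181/962, -4613/962)

1. C_x = -2181/962  [A, G, C are collinear ∩ BC ⟂ AG]
2. C_y = -4613/962  [A, G, C are collinear ∩ BC ⟂ AG]
   → C = (-2181/962, -4613/962)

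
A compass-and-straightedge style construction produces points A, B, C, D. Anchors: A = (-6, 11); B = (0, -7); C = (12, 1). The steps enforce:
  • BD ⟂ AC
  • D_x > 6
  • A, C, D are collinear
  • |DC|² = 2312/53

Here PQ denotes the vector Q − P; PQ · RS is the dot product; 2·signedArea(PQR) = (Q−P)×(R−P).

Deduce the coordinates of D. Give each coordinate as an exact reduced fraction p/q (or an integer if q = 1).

1. D_x = 330/53  [A, C, D are collinear ∩ BD ⟂ AC]
2. D_y = 223/53  [A, C, D are collinear ∩ BD ⟂ AC]
   → D = (330/53, 223/53)

D = (330/53, 223/53)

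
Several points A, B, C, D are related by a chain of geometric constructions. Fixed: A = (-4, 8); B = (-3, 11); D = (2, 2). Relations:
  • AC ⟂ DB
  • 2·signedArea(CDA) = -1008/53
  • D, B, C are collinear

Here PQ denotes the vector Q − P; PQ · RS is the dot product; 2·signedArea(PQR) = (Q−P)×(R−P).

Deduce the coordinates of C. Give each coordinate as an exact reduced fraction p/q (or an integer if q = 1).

1. C_x = -104/53  [D, B, C are collinear ∩ AC ⟂ DB]
2. C_y = 484/53  [D, B, C are collinear ∩ AC ⟂ DB]
   → C = (-104/53, 484/53)

C = (-104/53, 484/53)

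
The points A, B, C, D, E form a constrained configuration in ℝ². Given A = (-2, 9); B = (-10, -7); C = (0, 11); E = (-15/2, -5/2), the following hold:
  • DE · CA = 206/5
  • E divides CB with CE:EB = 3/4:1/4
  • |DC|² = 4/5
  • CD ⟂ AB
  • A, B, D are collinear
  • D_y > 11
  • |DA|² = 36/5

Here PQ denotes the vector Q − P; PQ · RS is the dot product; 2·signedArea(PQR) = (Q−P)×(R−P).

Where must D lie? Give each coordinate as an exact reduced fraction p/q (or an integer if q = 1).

D = (-4/5, 57/5)

1. D_x = -4/5  [A, B, D are collinear ∩ CD ⟂ AB]
2. D_y = 57/5  [A, B, D are collinear ∩ CD ⟂ AB]
   → D = (-4/5, 57/5)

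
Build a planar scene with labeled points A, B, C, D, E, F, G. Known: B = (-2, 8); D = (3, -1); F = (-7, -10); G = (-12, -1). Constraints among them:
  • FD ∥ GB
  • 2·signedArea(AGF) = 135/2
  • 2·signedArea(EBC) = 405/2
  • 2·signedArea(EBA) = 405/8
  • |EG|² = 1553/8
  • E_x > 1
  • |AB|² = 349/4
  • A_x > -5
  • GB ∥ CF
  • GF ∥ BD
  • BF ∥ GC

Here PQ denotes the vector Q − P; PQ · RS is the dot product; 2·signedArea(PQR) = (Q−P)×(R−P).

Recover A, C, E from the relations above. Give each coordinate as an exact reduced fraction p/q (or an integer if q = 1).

1. A_x = -9/2  [line 9·x + 5·y + 91/2 = 0 ∩ |AB|² = 349/4]
2. A_y = -1  [line 9·x + 5·y + 91/2 = 0 ∩ |AB|² = 349/4]
   → A = (-9/2, -1)
3. C_x = -17  [GB ∥ CF ∩ BF ∥ GC]
4. C_y = -19  [GB ∥ CF ∩ BF ∥ GC]
   → C = (-17, -19)
5. E_x = 7/4  [2·signedArea(EBA) = 405/8 ∩ 2·signedArea(EBC) = 405/2]
6. E_y = 5/4  [2·signedArea(EBA) = 405/8 ∩ 2·signedArea(EBC) = 405/2]
   → E = (7/4, 5/4)

A = (-9/2, -1)
C = (-17, -19)
E = (7/4, 5/4)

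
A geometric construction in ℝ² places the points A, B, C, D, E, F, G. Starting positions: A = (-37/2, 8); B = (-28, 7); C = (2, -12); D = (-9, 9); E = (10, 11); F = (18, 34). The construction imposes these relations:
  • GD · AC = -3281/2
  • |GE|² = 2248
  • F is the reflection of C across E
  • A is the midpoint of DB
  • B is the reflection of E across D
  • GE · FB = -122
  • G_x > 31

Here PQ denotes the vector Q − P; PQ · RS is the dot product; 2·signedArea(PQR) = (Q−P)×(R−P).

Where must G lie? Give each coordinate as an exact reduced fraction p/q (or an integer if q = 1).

G = (32, -31)

1. G_x = 32  [GD · AC = -3281/2 ∩ GE · FB = -122]
2. G_y = -31  [GD · AC = -3281/2 ∩ GE · FB = -122]
   → G = (32, -31)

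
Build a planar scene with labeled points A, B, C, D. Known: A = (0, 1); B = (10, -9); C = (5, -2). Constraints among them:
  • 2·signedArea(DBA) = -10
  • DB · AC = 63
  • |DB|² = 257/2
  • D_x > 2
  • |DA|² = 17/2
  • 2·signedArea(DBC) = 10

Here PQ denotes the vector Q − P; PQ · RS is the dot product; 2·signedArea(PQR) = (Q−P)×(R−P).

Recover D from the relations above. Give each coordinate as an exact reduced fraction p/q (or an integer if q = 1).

D = (5/2, -1/2)

1. D_x = 5/2  [2·signedArea(DBC) = 10 ∩ 2·signedArea(DBA) = -10]
2. D_y = -1/2  [2·signedArea(DBC) = 10 ∩ 2·signedArea(DBA) = -10]
   → D = (5/2, -1/2)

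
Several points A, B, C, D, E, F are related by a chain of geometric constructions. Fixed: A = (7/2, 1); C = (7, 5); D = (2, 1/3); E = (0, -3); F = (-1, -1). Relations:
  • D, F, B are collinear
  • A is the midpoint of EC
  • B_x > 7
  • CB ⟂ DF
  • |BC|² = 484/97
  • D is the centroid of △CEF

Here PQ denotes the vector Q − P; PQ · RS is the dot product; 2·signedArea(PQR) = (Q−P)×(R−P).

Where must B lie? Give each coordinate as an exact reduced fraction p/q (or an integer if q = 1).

1. B_x = 767/97  [D, F, B are collinear ∩ CB ⟂ DF]
2. B_y = 287/97  [D, F, B are collinear ∩ CB ⟂ DF]
   → B = (767/97, 287/97)

B = (767/97, 287/97)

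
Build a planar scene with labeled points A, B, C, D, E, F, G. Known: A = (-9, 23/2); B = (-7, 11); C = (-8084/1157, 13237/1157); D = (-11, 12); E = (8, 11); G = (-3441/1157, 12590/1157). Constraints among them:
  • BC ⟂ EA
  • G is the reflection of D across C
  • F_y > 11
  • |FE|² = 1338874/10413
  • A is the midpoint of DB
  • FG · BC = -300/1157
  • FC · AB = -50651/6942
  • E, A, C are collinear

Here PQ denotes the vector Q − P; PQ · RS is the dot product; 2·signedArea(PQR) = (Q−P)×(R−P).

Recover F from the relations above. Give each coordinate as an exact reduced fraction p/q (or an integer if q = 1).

1. F_x = -11555/3471  [FC · AB = -50651/6942 ∩ FG · BC = -300/1157]
2. F_y = 39848/3471  [FC · AB = -50651/6942 ∩ FG · BC = -300/1157]
   → F = (-11555/3471, 39848/3471)

F = (-11555/3471, 39848/3471)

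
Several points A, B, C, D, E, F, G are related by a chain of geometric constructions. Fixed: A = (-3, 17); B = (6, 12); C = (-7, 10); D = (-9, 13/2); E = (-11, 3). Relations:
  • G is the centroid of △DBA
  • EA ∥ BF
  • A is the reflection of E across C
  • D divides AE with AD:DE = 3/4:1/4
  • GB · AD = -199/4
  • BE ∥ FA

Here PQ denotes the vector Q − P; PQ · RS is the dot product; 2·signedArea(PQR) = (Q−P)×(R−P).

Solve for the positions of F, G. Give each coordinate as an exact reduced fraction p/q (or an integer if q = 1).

1. F_x = 14  [BE ∥ FA ∩ EA ∥ BF]
2. F_y = 26  [BE ∥ FA ∩ EA ∥ BF]
   → F = (14, 26)
3. G_x = -2  [G is the centroid of △DBA]
4. G_y = 71/6  [G is the centroid of △DBA]
   → G = (-2, 71/6)

F = (14, 26)
G = (-2, 71/6)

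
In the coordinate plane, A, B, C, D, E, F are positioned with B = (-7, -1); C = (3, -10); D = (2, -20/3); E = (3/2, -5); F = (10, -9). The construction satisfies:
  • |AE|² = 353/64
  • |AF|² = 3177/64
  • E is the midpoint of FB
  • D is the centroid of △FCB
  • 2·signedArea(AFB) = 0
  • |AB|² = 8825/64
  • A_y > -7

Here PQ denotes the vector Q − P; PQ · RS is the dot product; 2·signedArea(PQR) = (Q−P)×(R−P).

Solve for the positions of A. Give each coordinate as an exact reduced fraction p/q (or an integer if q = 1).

A = (29/8, -6)

1. A_x = 29/8  [line -8·x + -17·y + -73 = 0 ∩ |AF|² = 3177/64]
2. A_y = -6  [line -8·x + -17·y + -73 = 0 ∩ |AF|² = 3177/64]
   → A = (29/8, -6)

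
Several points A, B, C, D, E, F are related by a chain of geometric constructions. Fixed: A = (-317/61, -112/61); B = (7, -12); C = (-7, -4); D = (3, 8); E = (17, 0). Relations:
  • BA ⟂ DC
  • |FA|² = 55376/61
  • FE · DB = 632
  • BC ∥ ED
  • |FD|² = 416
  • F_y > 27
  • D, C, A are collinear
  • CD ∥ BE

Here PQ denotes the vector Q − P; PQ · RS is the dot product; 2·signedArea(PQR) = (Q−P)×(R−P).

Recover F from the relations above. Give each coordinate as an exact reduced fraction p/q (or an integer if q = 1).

1. F_x = -1  [line -4·x + 20·y + -564 = 0 ∩ |FD|² = 416]
2. F_y = 28  [line -4·x + 20·y + -564 = 0 ∩ |FD|² = 416]
   → F = (-1, 28)

F = (-1, 28)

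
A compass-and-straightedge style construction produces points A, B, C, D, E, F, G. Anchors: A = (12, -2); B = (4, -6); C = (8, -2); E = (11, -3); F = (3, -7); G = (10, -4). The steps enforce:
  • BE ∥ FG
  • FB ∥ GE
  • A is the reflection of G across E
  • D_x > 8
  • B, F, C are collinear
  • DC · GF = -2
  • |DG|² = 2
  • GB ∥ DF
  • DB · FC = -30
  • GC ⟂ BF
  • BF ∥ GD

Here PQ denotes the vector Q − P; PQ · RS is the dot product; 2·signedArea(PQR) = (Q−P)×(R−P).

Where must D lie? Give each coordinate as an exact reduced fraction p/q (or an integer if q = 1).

D = (9, -5)

1. D_x = 9  [GB ∥ DF ∩ BF ∥ GD]
2. D_y = -5  [GB ∥ DF ∩ BF ∥ GD]
   → D = (9, -5)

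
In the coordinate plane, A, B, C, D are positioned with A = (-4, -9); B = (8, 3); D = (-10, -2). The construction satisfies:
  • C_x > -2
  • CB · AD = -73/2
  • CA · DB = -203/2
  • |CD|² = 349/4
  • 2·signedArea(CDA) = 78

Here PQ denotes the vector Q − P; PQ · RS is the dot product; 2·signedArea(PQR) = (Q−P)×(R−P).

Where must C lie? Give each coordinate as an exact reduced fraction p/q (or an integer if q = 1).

C = (-1, 1/2)

1. C_x = -1  [CA · DB = -203/2 ∩ CB · AD = -73/2]
2. C_y = 1/2  [CA · DB = -203/2 ∩ CB · AD = -73/2]
   → C = (-1, 1/2)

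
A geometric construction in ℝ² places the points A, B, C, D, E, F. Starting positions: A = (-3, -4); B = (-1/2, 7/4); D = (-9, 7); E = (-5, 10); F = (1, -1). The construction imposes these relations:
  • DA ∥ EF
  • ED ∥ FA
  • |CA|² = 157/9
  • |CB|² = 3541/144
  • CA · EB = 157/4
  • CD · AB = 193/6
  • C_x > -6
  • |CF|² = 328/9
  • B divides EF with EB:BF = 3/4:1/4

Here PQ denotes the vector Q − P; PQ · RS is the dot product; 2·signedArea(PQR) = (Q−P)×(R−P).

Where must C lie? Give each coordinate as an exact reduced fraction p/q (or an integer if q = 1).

C = (-5, -1/3)

1. C_x = -5  [CA · EB = 157/4 ∩ CD · AB = 193/6]
2. C_y = -1/3  [CA · EB = 157/4 ∩ CD · AB = 193/6]
   → C = (-5, -1/3)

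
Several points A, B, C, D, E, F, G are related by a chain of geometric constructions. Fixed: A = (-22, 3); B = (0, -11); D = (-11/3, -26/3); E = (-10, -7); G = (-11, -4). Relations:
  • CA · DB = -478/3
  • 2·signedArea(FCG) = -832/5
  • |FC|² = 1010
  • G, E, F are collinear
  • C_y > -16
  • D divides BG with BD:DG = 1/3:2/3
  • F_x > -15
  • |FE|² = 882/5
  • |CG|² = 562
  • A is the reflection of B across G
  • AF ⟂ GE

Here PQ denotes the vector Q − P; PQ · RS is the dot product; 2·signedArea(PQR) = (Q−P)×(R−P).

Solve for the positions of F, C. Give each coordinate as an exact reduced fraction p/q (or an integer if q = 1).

1. F_x = -71/5  [G, E, F are collinear ∩ AF ⟂ GE]
2. F_y = 28/5  [G, E, F are collinear ∩ AF ⟂ GE]
   → F = (-71/5, 28/5)
3. C_x = 10  [CA · DB = -478/3 ∩ 2·signedArea(FCG) = -832/5]
4. C_y = -15  [CA · DB = -478/3 ∩ 2·signedArea(FCG) = -832/5]
   → C = (10, -15)

C = (10, -15)
F = (-71/5, 28/5)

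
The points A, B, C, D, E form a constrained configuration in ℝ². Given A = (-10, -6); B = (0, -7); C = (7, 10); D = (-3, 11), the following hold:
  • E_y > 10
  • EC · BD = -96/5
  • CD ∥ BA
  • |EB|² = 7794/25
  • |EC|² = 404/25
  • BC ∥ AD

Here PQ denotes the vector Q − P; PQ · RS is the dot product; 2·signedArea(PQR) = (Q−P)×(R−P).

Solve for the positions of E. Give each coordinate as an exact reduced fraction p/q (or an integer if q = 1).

E = (3, 52/5)

1. E_x = 3  [line 3·x + -18·y + 891/5 = 0 ∩ |EB|² = 7794/25]
2. E_y = 52/5  [line 3·x + -18·y + 891/5 = 0 ∩ |EB|² = 7794/25]
   → E = (3, 52/5)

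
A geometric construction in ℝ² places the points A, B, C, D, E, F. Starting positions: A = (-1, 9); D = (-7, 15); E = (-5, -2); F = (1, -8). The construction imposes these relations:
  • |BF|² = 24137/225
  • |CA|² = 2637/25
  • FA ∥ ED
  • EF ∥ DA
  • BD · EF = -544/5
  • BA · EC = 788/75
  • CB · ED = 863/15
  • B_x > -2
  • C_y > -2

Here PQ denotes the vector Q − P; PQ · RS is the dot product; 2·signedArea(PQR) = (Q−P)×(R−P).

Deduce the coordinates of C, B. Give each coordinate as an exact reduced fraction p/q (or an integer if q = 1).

B = (-29/15, 29/15)
C = (1/5, -6/5)

1. B_x = -29/15  [line -6·x + 6·y + -116/5 = 0 ∩ |BF|² = 24137/225]
2. B_y = 29/15  [line -6·x + 6·y + -116/5 = 0 ∩ |BF|² = 24137/225]
   → B = (-29/15, 29/15)
3. C_x = 1/5  [CB · ED = 863/15 ∩ BA · EC = 788/75]
4. C_y = -6/5  [CB · ED = 863/15 ∩ BA · EC = 788/75]
   → C = (1/5, -6/5)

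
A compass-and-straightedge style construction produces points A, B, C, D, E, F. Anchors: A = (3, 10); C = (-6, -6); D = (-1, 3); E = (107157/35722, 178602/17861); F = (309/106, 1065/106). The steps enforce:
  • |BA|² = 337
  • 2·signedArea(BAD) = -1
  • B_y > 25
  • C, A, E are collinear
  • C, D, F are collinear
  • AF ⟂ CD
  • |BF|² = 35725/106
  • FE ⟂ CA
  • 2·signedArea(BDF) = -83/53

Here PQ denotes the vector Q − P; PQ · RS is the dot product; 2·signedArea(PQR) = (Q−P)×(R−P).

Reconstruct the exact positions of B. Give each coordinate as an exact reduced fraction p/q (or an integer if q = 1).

1. B_x = 12  [2·signedArea(BAD) = -1 ∩ 2·signedArea(BDF) = -83/53]
2. B_y = 26  [2·signedArea(BAD) = -1 ∩ 2·signedArea(BDF) = -83/53]
   → B = (12, 26)

B = (12, 26)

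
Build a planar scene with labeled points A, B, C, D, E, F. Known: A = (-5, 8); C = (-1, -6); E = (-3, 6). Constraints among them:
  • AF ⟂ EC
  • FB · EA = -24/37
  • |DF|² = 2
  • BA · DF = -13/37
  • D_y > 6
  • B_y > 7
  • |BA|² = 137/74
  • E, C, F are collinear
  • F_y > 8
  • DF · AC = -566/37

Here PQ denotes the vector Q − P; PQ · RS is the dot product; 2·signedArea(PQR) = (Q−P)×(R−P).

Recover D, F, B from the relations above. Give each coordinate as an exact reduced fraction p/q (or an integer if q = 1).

1. F_x = -125/37  [E, C, F are collinear ∩ AF ⟂ EC]
2. F_y = 306/37  [E, C, F are collinear ∩ AF ⟂ EC]
   → F = (-125/37, 306/37)
3. B_x = -273/74  [line -2·x + 2·y + -838/37 = 0 ∩ |BA|² = 137/74]
4. B_y = 565/74  [line -2·x + 2·y + -838/37 = 0 ∩ |BA|² = 137/74]
   → B = (-273/74, 565/74)
5. D_x = -4  [DF · AC = -566/37 ∩ BA · DF = -13/37]
6. D_y = 7  [DF · AC = -566/37 ∩ BA · DF = -13/37]
   → D = (-4, 7)

B = (-273/74, 565/74)
D = (-4, 7)
F = (-125/37, 306/37)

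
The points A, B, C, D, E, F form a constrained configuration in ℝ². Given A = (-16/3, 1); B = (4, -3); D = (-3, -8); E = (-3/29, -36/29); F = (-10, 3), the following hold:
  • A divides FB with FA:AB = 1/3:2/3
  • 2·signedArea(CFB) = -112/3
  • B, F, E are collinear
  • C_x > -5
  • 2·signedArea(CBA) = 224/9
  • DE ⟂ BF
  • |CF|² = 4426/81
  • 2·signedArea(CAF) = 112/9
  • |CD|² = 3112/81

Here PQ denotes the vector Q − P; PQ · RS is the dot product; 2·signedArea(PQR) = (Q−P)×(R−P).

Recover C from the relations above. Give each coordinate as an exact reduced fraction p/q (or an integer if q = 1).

1. C_x = -41/9  [line -4·x + -28/3·y + -332/9 = 0 ∩ |CF|² = 4426/81]
2. C_y = -2  [line -4·x + -28/3·y + -332/9 = 0 ∩ |CF|² = 4426/81]
   → C = (-41/9, -2)

C = (-41/9, -2)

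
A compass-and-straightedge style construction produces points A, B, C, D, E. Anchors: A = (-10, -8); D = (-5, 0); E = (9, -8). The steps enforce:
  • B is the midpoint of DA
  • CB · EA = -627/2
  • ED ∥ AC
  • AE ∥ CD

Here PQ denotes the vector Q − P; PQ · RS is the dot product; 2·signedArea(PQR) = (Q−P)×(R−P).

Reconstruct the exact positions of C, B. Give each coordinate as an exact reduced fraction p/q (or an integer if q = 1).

1. C_x = -24  [AE ∥ CD ∩ ED ∥ AC]
2. C_y = 0  [AE ∥ CD ∩ ED ∥ AC]
   → C = (-24, 0)
3. B_x = -15/2  [B is the midpoint of DA]
4. B_y = -4  [B is the midpoint of DA]
   → B = (-15/2, -4)

B = (-15/2, -4)
C = (-24, 0)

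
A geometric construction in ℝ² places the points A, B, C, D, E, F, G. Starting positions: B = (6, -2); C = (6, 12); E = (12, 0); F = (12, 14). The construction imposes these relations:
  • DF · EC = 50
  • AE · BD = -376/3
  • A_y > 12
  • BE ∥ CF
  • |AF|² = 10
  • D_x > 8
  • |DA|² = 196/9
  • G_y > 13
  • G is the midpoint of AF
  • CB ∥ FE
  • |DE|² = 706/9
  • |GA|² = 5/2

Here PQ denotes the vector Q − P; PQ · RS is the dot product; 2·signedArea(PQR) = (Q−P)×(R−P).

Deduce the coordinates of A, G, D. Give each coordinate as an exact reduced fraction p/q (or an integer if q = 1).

1. D_x = 9  [line 6·x + -12·y + 46 = 0 ∩ |DE|² = 706/9]
2. D_y = 25/3  [line 6·x + -12·y + 46 = 0 ∩ |DE|² = 706/9]
   → D = (9, 25/3)
3. A_x = 9  [line -3·x + -31/3·y + 484/3 = 0 ∩ |AF|² = 10]
4. A_y = 13  [line -3·x + -31/3·y + 484/3 = 0 ∩ |AF|² = 10]
   → A = (9, 13)
5. G_x = 21/2  [G is the midpoint of AF]
6. G_y = 27/2  [G is the midpoint of AF]
   → G = (21/2, 27/2)

A = (9, 13)
D = (9, 25/3)
G = (21/2, 27/2)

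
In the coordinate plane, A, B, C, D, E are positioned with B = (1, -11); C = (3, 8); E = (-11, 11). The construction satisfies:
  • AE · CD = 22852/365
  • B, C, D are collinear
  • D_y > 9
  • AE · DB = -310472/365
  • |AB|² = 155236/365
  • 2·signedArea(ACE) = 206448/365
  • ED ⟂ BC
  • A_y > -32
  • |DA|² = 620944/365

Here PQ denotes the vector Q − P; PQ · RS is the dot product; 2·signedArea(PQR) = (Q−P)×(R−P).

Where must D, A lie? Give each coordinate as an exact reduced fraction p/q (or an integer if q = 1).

1. D_x = 1153/365  [B, C, D are collinear ∩ ED ⟂ BC]
2. D_y = 3471/365  [B, C, D are collinear ∩ ED ⟂ BC]
   → D = (1153/365, 3471/365)
3. A_x = -423/365  [AE · DB = -310472/365 ∩ 2·signedArea(ACE) = 206448/365]
4. A_y = -11501/365  [AE · DB = -310472/365 ∩ 2·signedArea(ACE) = 206448/365]
   → A = (-423/365, -11501/365)

A = (-423/365, -11501/365)
D = (1153/365, 3471/365)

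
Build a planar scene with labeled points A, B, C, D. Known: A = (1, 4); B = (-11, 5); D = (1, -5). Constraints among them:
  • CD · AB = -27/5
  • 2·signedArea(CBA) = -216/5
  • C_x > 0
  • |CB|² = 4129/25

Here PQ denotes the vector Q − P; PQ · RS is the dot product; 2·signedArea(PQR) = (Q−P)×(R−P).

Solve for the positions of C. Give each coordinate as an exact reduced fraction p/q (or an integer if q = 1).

C = (1, 2/5)

1. C_x = 1  [2·signedArea(CBA) = -216/5 ∩ CD · AB = -27/5]
2. C_y = 2/5  [2·signedArea(CBA) = -216/5 ∩ CD · AB = -27/5]
   → C = (1, 2/5)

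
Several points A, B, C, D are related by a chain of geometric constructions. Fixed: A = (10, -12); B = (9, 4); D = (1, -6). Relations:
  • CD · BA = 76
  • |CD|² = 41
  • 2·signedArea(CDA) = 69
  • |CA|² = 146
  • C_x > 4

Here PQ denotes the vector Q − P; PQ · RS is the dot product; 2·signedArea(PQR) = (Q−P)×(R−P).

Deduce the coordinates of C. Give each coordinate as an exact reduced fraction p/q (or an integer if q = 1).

1. C_x = 5  [2·signedArea(CDA) = 69 ∩ CD · BA = 76]
2. C_y = -1  [2·signedArea(CDA) = 69 ∩ CD · BA = 76]
   → C = (5, -1)

C = (5, -1)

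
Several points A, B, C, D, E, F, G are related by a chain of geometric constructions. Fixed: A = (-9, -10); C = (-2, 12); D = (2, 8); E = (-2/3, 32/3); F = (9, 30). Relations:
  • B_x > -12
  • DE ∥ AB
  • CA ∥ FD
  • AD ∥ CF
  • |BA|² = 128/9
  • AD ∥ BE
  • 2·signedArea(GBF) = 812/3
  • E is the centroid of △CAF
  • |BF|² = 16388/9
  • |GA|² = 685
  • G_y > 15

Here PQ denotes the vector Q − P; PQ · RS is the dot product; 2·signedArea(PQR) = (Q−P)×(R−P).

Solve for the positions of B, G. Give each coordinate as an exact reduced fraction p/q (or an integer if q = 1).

1. B_x = -35/3  [AD ∥ BE ∩ DE ∥ AB]
2. B_y = -22/3  [AD ∥ BE ∩ DE ∥ AB]
   → B = (-35/3, -22/3)
3. G_x = -6  [line -112/3·x + 62/3·y + -1664/3 = 0 ∩ |GA|² = 685]
4. G_y = 16  [line -112/3·x + 62/3·y + -1664/3 = 0 ∩ |GA|² = 685]
   → G = (-6, 16)

B = (-35/3, -22/3)
G = (-6, 16)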